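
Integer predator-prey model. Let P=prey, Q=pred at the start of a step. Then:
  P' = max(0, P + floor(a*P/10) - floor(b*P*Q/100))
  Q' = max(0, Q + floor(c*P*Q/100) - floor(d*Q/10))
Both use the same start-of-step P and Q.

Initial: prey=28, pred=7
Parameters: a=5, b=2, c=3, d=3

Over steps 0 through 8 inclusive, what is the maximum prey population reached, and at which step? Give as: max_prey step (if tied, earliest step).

Answer: 58 3

Derivation:
Step 1: prey: 28+14-3=39; pred: 7+5-2=10
Step 2: prey: 39+19-7=51; pred: 10+11-3=18
Step 3: prey: 51+25-18=58; pred: 18+27-5=40
Step 4: prey: 58+29-46=41; pred: 40+69-12=97
Step 5: prey: 41+20-79=0; pred: 97+119-29=187
Step 6: prey: 0+0-0=0; pred: 187+0-56=131
Step 7: prey: 0+0-0=0; pred: 131+0-39=92
Step 8: prey: 0+0-0=0; pred: 92+0-27=65
Max prey = 58 at step 3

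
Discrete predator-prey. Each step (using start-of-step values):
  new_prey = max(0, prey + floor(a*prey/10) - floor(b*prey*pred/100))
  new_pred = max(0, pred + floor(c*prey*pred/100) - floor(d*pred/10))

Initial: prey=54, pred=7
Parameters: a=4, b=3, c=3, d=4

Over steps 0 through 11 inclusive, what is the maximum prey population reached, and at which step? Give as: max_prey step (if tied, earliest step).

Answer: 64 1

Derivation:
Step 1: prey: 54+21-11=64; pred: 7+11-2=16
Step 2: prey: 64+25-30=59; pred: 16+30-6=40
Step 3: prey: 59+23-70=12; pred: 40+70-16=94
Step 4: prey: 12+4-33=0; pred: 94+33-37=90
Step 5: prey: 0+0-0=0; pred: 90+0-36=54
Step 6: prey: 0+0-0=0; pred: 54+0-21=33
Step 7: prey: 0+0-0=0; pred: 33+0-13=20
Step 8: prey: 0+0-0=0; pred: 20+0-8=12
Step 9: prey: 0+0-0=0; pred: 12+0-4=8
Step 10: prey: 0+0-0=0; pred: 8+0-3=5
Step 11: prey: 0+0-0=0; pred: 5+0-2=3
Max prey = 64 at step 1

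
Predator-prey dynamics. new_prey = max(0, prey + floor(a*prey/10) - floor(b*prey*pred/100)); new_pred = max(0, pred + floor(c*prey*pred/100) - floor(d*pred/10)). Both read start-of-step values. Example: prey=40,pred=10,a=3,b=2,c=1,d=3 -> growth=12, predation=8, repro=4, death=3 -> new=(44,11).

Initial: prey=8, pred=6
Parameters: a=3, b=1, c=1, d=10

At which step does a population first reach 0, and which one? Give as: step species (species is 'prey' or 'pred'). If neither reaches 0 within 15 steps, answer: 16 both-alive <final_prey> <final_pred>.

Step 1: prey: 8+2-0=10; pred: 6+0-6=0
First extinction: pred at step 1

Answer: 1 pred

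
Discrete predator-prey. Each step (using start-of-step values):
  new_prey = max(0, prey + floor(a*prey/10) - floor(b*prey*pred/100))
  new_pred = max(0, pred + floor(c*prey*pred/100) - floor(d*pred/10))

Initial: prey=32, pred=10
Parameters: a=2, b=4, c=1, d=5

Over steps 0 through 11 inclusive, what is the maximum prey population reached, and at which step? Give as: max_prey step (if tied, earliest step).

Answer: 65 11

Derivation:
Step 1: prey: 32+6-12=26; pred: 10+3-5=8
Step 2: prey: 26+5-8=23; pred: 8+2-4=6
Step 3: prey: 23+4-5=22; pred: 6+1-3=4
Step 4: prey: 22+4-3=23; pred: 4+0-2=2
Step 5: prey: 23+4-1=26; pred: 2+0-1=1
Step 6: prey: 26+5-1=30; pred: 1+0-0=1
Step 7: prey: 30+6-1=35; pred: 1+0-0=1
Step 8: prey: 35+7-1=41; pred: 1+0-0=1
Step 9: prey: 41+8-1=48; pred: 1+0-0=1
Step 10: prey: 48+9-1=56; pred: 1+0-0=1
Step 11: prey: 56+11-2=65; pred: 1+0-0=1
Max prey = 65 at step 11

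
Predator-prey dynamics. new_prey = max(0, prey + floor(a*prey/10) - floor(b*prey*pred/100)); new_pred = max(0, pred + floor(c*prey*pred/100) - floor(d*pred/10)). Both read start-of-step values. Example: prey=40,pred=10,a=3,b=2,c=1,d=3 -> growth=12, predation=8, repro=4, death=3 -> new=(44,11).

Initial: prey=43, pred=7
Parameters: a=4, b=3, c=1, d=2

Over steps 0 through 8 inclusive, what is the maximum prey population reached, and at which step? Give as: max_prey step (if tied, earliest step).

Step 1: prey: 43+17-9=51; pred: 7+3-1=9
Step 2: prey: 51+20-13=58; pred: 9+4-1=12
Step 3: prey: 58+23-20=61; pred: 12+6-2=16
Step 4: prey: 61+24-29=56; pred: 16+9-3=22
Step 5: prey: 56+22-36=42; pred: 22+12-4=30
Step 6: prey: 42+16-37=21; pred: 30+12-6=36
Step 7: prey: 21+8-22=7; pred: 36+7-7=36
Step 8: prey: 7+2-7=2; pred: 36+2-7=31
Max prey = 61 at step 3

Answer: 61 3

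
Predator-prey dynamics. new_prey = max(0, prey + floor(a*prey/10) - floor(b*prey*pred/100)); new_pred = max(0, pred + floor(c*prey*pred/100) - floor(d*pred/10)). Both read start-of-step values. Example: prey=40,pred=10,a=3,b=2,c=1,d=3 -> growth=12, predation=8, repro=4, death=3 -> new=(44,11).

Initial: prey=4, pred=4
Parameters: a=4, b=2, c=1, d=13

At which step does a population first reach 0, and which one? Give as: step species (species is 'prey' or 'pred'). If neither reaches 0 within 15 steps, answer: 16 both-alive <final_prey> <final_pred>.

Step 1: prey: 4+1-0=5; pred: 4+0-5=0
First extinction: pred at step 1

Answer: 1 pred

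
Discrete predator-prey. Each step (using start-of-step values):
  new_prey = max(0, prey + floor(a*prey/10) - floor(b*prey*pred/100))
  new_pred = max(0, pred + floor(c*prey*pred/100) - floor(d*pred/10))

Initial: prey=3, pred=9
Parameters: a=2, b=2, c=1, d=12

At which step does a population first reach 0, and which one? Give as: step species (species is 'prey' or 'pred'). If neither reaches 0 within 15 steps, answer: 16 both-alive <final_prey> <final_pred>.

Step 1: prey: 3+0-0=3; pred: 9+0-10=0
First extinction: pred at step 1

Answer: 1 pred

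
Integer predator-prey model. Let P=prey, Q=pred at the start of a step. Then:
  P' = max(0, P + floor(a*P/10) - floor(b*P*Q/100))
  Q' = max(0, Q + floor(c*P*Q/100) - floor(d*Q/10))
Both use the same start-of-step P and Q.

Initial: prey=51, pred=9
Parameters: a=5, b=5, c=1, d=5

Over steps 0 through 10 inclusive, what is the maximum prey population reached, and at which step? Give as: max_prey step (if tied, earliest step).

Step 1: prey: 51+25-22=54; pred: 9+4-4=9
Step 2: prey: 54+27-24=57; pred: 9+4-4=9
Step 3: prey: 57+28-25=60; pred: 9+5-4=10
Step 4: prey: 60+30-30=60; pred: 10+6-5=11
Step 5: prey: 60+30-33=57; pred: 11+6-5=12
Step 6: prey: 57+28-34=51; pred: 12+6-6=12
Step 7: prey: 51+25-30=46; pred: 12+6-6=12
Step 8: prey: 46+23-27=42; pred: 12+5-6=11
Step 9: prey: 42+21-23=40; pred: 11+4-5=10
Step 10: prey: 40+20-20=40; pred: 10+4-5=9
Max prey = 60 at step 3

Answer: 60 3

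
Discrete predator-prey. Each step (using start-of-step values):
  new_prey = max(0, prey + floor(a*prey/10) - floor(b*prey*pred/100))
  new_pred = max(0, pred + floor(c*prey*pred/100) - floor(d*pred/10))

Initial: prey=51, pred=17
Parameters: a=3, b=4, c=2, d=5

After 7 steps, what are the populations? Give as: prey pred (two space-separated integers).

Step 1: prey: 51+15-34=32; pred: 17+17-8=26
Step 2: prey: 32+9-33=8; pred: 26+16-13=29
Step 3: prey: 8+2-9=1; pred: 29+4-14=19
Step 4: prey: 1+0-0=1; pred: 19+0-9=10
Step 5: prey: 1+0-0=1; pred: 10+0-5=5
Step 6: prey: 1+0-0=1; pred: 5+0-2=3
Step 7: prey: 1+0-0=1; pred: 3+0-1=2

Answer: 1 2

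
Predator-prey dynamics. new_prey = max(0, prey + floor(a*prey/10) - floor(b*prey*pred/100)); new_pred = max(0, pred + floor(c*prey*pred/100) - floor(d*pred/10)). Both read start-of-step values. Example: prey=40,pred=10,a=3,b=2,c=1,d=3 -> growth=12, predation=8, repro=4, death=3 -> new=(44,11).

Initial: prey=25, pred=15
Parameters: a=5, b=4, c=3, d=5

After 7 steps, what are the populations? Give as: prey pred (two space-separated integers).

Answer: 6 5

Derivation:
Step 1: prey: 25+12-15=22; pred: 15+11-7=19
Step 2: prey: 22+11-16=17; pred: 19+12-9=22
Step 3: prey: 17+8-14=11; pred: 22+11-11=22
Step 4: prey: 11+5-9=7; pred: 22+7-11=18
Step 5: prey: 7+3-5=5; pred: 18+3-9=12
Step 6: prey: 5+2-2=5; pred: 12+1-6=7
Step 7: prey: 5+2-1=6; pred: 7+1-3=5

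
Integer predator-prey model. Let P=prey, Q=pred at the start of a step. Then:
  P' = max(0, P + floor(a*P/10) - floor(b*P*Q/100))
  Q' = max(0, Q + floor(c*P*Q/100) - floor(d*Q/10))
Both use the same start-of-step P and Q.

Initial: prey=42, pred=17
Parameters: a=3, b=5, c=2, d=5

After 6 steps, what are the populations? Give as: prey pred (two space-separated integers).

Answer: 0 2

Derivation:
Step 1: prey: 42+12-35=19; pred: 17+14-8=23
Step 2: prey: 19+5-21=3; pred: 23+8-11=20
Step 3: prey: 3+0-3=0; pred: 20+1-10=11
Step 4: prey: 0+0-0=0; pred: 11+0-5=6
Step 5: prey: 0+0-0=0; pred: 6+0-3=3
Step 6: prey: 0+0-0=0; pred: 3+0-1=2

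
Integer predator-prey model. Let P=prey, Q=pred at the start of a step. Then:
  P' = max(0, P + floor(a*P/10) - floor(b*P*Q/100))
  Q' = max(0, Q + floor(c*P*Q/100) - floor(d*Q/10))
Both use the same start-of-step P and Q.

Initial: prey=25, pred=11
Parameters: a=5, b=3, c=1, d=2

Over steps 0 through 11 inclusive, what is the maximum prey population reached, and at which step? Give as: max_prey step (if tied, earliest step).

Answer: 42 4

Derivation:
Step 1: prey: 25+12-8=29; pred: 11+2-2=11
Step 2: prey: 29+14-9=34; pred: 11+3-2=12
Step 3: prey: 34+17-12=39; pred: 12+4-2=14
Step 4: prey: 39+19-16=42; pred: 14+5-2=17
Step 5: prey: 42+21-21=42; pred: 17+7-3=21
Step 6: prey: 42+21-26=37; pred: 21+8-4=25
Step 7: prey: 37+18-27=28; pred: 25+9-5=29
Step 8: prey: 28+14-24=18; pred: 29+8-5=32
Step 9: prey: 18+9-17=10; pred: 32+5-6=31
Step 10: prey: 10+5-9=6; pred: 31+3-6=28
Step 11: prey: 6+3-5=4; pred: 28+1-5=24
Max prey = 42 at step 4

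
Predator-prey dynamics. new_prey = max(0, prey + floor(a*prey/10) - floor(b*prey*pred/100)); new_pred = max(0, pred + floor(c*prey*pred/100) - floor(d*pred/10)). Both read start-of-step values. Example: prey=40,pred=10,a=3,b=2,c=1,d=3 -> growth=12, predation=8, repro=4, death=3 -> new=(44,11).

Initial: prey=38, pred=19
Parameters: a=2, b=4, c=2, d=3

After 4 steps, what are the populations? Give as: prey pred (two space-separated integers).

Answer: 0 15

Derivation:
Step 1: prey: 38+7-28=17; pred: 19+14-5=28
Step 2: prey: 17+3-19=1; pred: 28+9-8=29
Step 3: prey: 1+0-1=0; pred: 29+0-8=21
Step 4: prey: 0+0-0=0; pred: 21+0-6=15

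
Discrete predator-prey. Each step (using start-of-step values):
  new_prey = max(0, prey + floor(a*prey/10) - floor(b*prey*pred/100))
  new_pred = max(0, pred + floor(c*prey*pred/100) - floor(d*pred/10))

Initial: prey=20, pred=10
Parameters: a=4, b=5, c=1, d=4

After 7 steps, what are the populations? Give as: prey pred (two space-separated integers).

Step 1: prey: 20+8-10=18; pred: 10+2-4=8
Step 2: prey: 18+7-7=18; pred: 8+1-3=6
Step 3: prey: 18+7-5=20; pred: 6+1-2=5
Step 4: prey: 20+8-5=23; pred: 5+1-2=4
Step 5: prey: 23+9-4=28; pred: 4+0-1=3
Step 6: prey: 28+11-4=35; pred: 3+0-1=2
Step 7: prey: 35+14-3=46; pred: 2+0-0=2

Answer: 46 2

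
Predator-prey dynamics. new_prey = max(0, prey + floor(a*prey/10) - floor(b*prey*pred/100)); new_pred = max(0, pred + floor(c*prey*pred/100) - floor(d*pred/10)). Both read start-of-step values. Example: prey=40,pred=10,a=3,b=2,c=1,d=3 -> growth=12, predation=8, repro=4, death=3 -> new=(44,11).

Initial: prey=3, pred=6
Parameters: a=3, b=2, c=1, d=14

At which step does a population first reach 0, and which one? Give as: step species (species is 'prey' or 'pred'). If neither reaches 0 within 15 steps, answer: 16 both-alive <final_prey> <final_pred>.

Step 1: prey: 3+0-0=3; pred: 6+0-8=0
First extinction: pred at step 1

Answer: 1 pred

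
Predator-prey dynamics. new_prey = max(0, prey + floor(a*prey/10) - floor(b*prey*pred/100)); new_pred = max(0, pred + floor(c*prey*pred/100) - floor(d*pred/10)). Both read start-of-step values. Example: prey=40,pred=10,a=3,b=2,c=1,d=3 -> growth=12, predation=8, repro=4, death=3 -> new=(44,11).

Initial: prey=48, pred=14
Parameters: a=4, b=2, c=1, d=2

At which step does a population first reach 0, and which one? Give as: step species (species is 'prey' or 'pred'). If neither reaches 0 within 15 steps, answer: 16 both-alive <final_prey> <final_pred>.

Step 1: prey: 48+19-13=54; pred: 14+6-2=18
Step 2: prey: 54+21-19=56; pred: 18+9-3=24
Step 3: prey: 56+22-26=52; pred: 24+13-4=33
Step 4: prey: 52+20-34=38; pred: 33+17-6=44
Step 5: prey: 38+15-33=20; pred: 44+16-8=52
Step 6: prey: 20+8-20=8; pred: 52+10-10=52
Step 7: prey: 8+3-8=3; pred: 52+4-10=46
Step 8: prey: 3+1-2=2; pred: 46+1-9=38
Step 9: prey: 2+0-1=1; pred: 38+0-7=31
Step 10: prey: 1+0-0=1; pred: 31+0-6=25
Step 11: prey: 1+0-0=1; pred: 25+0-5=20
Step 12: prey: 1+0-0=1; pred: 20+0-4=16
Step 13: prey: 1+0-0=1; pred: 16+0-3=13
Step 14: prey: 1+0-0=1; pred: 13+0-2=11
Step 15: prey: 1+0-0=1; pred: 11+0-2=9
No extinction within 15 steps

Answer: 16 both-alive 1 9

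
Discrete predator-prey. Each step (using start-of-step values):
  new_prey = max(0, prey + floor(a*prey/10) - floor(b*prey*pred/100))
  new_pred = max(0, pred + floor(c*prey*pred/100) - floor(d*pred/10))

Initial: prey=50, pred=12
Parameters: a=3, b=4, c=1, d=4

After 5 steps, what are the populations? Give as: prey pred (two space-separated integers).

Step 1: prey: 50+15-24=41; pred: 12+6-4=14
Step 2: prey: 41+12-22=31; pred: 14+5-5=14
Step 3: prey: 31+9-17=23; pred: 14+4-5=13
Step 4: prey: 23+6-11=18; pred: 13+2-5=10
Step 5: prey: 18+5-7=16; pred: 10+1-4=7

Answer: 16 7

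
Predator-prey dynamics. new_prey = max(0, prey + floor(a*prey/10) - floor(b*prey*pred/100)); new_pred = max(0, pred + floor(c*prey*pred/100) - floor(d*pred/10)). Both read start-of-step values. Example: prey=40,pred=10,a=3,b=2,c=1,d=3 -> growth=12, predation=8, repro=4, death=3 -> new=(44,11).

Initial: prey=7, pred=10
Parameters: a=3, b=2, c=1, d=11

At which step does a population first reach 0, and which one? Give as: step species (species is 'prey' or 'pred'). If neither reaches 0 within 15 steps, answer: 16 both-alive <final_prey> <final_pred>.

Answer: 1 pred

Derivation:
Step 1: prey: 7+2-1=8; pred: 10+0-11=0
First extinction: pred at step 1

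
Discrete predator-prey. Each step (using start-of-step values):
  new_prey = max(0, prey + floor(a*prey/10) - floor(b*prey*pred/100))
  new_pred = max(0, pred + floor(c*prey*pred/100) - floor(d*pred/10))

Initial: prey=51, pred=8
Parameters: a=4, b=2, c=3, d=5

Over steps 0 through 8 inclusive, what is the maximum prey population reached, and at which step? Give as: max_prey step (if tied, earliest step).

Answer: 68 2

Derivation:
Step 1: prey: 51+20-8=63; pred: 8+12-4=16
Step 2: prey: 63+25-20=68; pred: 16+30-8=38
Step 3: prey: 68+27-51=44; pred: 38+77-19=96
Step 4: prey: 44+17-84=0; pred: 96+126-48=174
Step 5: prey: 0+0-0=0; pred: 174+0-87=87
Step 6: prey: 0+0-0=0; pred: 87+0-43=44
Step 7: prey: 0+0-0=0; pred: 44+0-22=22
Step 8: prey: 0+0-0=0; pred: 22+0-11=11
Max prey = 68 at step 2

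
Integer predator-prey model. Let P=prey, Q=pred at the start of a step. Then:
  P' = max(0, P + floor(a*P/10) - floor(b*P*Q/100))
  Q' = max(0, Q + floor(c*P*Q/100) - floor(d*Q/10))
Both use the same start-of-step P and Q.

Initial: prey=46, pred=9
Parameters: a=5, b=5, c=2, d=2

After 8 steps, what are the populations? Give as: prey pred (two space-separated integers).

Step 1: prey: 46+23-20=49; pred: 9+8-1=16
Step 2: prey: 49+24-39=34; pred: 16+15-3=28
Step 3: prey: 34+17-47=4; pred: 28+19-5=42
Step 4: prey: 4+2-8=0; pred: 42+3-8=37
Step 5: prey: 0+0-0=0; pred: 37+0-7=30
Step 6: prey: 0+0-0=0; pred: 30+0-6=24
Step 7: prey: 0+0-0=0; pred: 24+0-4=20
Step 8: prey: 0+0-0=0; pred: 20+0-4=16

Answer: 0 16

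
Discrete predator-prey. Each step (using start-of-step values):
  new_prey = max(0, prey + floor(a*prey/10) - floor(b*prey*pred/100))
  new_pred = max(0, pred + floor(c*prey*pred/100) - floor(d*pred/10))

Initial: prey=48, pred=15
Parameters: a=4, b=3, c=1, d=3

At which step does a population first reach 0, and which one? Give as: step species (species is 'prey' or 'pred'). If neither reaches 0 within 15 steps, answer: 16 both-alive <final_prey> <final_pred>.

Step 1: prey: 48+19-21=46; pred: 15+7-4=18
Step 2: prey: 46+18-24=40; pred: 18+8-5=21
Step 3: prey: 40+16-25=31; pred: 21+8-6=23
Step 4: prey: 31+12-21=22; pred: 23+7-6=24
Step 5: prey: 22+8-15=15; pred: 24+5-7=22
Step 6: prey: 15+6-9=12; pred: 22+3-6=19
Step 7: prey: 12+4-6=10; pred: 19+2-5=16
Step 8: prey: 10+4-4=10; pred: 16+1-4=13
Step 9: prey: 10+4-3=11; pred: 13+1-3=11
Step 10: prey: 11+4-3=12; pred: 11+1-3=9
Step 11: prey: 12+4-3=13; pred: 9+1-2=8
Step 12: prey: 13+5-3=15; pred: 8+1-2=7
Step 13: prey: 15+6-3=18; pred: 7+1-2=6
Step 14: prey: 18+7-3=22; pred: 6+1-1=6
Step 15: prey: 22+8-3=27; pred: 6+1-1=6
No extinction within 15 steps

Answer: 16 both-alive 27 6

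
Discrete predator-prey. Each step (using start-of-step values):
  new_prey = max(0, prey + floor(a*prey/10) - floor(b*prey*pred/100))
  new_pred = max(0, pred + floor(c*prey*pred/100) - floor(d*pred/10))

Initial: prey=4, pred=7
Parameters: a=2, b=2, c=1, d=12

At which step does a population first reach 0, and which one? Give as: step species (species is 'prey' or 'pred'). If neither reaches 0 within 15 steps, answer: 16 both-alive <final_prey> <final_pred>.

Step 1: prey: 4+0-0=4; pred: 7+0-8=0
First extinction: pred at step 1

Answer: 1 pred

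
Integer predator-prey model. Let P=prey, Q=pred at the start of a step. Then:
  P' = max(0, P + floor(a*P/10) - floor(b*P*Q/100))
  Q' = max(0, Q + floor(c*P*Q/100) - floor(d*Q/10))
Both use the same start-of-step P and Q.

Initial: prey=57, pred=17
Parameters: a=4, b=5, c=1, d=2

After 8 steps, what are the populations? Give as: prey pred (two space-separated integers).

Step 1: prey: 57+22-48=31; pred: 17+9-3=23
Step 2: prey: 31+12-35=8; pred: 23+7-4=26
Step 3: prey: 8+3-10=1; pred: 26+2-5=23
Step 4: prey: 1+0-1=0; pred: 23+0-4=19
Step 5: prey: 0+0-0=0; pred: 19+0-3=16
Step 6: prey: 0+0-0=0; pred: 16+0-3=13
Step 7: prey: 0+0-0=0; pred: 13+0-2=11
Step 8: prey: 0+0-0=0; pred: 11+0-2=9

Answer: 0 9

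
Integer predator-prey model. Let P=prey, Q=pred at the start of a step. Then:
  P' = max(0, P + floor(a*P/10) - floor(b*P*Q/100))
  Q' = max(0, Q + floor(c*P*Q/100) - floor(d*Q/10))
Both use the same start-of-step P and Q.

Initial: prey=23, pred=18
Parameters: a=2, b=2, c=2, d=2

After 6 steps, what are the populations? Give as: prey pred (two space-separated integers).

Answer: 2 23

Derivation:
Step 1: prey: 23+4-8=19; pred: 18+8-3=23
Step 2: prey: 19+3-8=14; pred: 23+8-4=27
Step 3: prey: 14+2-7=9; pred: 27+7-5=29
Step 4: prey: 9+1-5=5; pred: 29+5-5=29
Step 5: prey: 5+1-2=4; pred: 29+2-5=26
Step 6: prey: 4+0-2=2; pred: 26+2-5=23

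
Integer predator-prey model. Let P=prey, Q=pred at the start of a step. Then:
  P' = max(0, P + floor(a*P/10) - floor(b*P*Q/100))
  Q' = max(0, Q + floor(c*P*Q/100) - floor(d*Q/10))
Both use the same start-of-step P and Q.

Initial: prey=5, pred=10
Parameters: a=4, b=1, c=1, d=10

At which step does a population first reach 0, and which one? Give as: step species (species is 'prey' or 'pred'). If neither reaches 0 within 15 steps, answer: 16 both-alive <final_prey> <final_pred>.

Answer: 1 pred

Derivation:
Step 1: prey: 5+2-0=7; pred: 10+0-10=0
First extinction: pred at step 1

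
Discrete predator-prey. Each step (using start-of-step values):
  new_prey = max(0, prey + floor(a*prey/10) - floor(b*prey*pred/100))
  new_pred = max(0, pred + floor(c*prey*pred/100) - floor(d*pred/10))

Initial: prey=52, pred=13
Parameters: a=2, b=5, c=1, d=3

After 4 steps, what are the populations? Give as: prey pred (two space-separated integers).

Answer: 3 10

Derivation:
Step 1: prey: 52+10-33=29; pred: 13+6-3=16
Step 2: prey: 29+5-23=11; pred: 16+4-4=16
Step 3: prey: 11+2-8=5; pred: 16+1-4=13
Step 4: prey: 5+1-3=3; pred: 13+0-3=10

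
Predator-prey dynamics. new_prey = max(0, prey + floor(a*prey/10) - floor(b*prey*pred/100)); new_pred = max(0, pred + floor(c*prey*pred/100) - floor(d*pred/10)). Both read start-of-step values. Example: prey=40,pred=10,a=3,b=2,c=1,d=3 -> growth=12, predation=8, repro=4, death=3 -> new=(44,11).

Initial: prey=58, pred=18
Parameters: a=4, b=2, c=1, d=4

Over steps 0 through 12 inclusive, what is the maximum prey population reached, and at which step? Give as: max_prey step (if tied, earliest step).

Step 1: prey: 58+23-20=61; pred: 18+10-7=21
Step 2: prey: 61+24-25=60; pred: 21+12-8=25
Step 3: prey: 60+24-30=54; pred: 25+15-10=30
Step 4: prey: 54+21-32=43; pred: 30+16-12=34
Step 5: prey: 43+17-29=31; pred: 34+14-13=35
Step 6: prey: 31+12-21=22; pred: 35+10-14=31
Step 7: prey: 22+8-13=17; pred: 31+6-12=25
Step 8: prey: 17+6-8=15; pred: 25+4-10=19
Step 9: prey: 15+6-5=16; pred: 19+2-7=14
Step 10: prey: 16+6-4=18; pred: 14+2-5=11
Step 11: prey: 18+7-3=22; pred: 11+1-4=8
Step 12: prey: 22+8-3=27; pred: 8+1-3=6
Max prey = 61 at step 1

Answer: 61 1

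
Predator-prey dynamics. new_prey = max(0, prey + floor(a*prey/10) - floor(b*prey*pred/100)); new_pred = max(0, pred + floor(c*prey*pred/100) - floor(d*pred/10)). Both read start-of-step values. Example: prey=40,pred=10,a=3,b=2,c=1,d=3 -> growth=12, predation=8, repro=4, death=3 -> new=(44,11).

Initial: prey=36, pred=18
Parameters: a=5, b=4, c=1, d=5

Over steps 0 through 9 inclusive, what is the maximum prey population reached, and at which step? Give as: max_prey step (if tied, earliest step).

Answer: 104 9

Derivation:
Step 1: prey: 36+18-25=29; pred: 18+6-9=15
Step 2: prey: 29+14-17=26; pred: 15+4-7=12
Step 3: prey: 26+13-12=27; pred: 12+3-6=9
Step 4: prey: 27+13-9=31; pred: 9+2-4=7
Step 5: prey: 31+15-8=38; pred: 7+2-3=6
Step 6: prey: 38+19-9=48; pred: 6+2-3=5
Step 7: prey: 48+24-9=63; pred: 5+2-2=5
Step 8: prey: 63+31-12=82; pred: 5+3-2=6
Step 9: prey: 82+41-19=104; pred: 6+4-3=7
Max prey = 104 at step 9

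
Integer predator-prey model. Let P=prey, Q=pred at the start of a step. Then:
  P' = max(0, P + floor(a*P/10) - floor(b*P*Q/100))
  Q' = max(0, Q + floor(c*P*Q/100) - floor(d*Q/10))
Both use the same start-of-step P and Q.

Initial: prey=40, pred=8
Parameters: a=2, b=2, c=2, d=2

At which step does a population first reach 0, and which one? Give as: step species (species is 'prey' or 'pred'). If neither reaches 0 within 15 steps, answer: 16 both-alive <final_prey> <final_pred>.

Step 1: prey: 40+8-6=42; pred: 8+6-1=13
Step 2: prey: 42+8-10=40; pred: 13+10-2=21
Step 3: prey: 40+8-16=32; pred: 21+16-4=33
Step 4: prey: 32+6-21=17; pred: 33+21-6=48
Step 5: prey: 17+3-16=4; pred: 48+16-9=55
Step 6: prey: 4+0-4=0; pred: 55+4-11=48
First extinction: prey at step 6

Answer: 6 prey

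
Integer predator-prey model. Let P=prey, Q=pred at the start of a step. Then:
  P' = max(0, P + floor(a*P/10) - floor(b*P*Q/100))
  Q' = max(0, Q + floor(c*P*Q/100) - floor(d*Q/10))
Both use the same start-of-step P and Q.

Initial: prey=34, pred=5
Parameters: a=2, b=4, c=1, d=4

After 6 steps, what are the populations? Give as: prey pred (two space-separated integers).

Answer: 42 4

Derivation:
Step 1: prey: 34+6-6=34; pred: 5+1-2=4
Step 2: prey: 34+6-5=35; pred: 4+1-1=4
Step 3: prey: 35+7-5=37; pred: 4+1-1=4
Step 4: prey: 37+7-5=39; pred: 4+1-1=4
Step 5: prey: 39+7-6=40; pred: 4+1-1=4
Step 6: prey: 40+8-6=42; pred: 4+1-1=4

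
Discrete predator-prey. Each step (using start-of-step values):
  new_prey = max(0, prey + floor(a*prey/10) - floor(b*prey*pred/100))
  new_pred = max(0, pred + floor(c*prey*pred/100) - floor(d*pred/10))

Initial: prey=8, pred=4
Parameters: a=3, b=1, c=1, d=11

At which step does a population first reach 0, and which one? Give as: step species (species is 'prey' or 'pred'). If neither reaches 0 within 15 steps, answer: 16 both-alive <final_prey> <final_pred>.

Step 1: prey: 8+2-0=10; pred: 4+0-4=0
First extinction: pred at step 1

Answer: 1 pred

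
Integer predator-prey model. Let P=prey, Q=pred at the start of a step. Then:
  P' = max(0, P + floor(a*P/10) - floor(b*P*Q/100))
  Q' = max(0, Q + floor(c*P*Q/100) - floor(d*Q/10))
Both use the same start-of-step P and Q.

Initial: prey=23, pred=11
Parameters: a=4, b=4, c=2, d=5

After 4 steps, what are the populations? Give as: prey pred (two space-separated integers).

Answer: 22 8

Derivation:
Step 1: prey: 23+9-10=22; pred: 11+5-5=11
Step 2: prey: 22+8-9=21; pred: 11+4-5=10
Step 3: prey: 21+8-8=21; pred: 10+4-5=9
Step 4: prey: 21+8-7=22; pred: 9+3-4=8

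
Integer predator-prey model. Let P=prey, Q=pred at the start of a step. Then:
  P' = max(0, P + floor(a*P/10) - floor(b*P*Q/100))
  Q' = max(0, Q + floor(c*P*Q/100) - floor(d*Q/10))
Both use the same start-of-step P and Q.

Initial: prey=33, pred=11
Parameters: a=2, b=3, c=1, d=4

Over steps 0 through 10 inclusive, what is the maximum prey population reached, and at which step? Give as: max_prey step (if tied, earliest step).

Step 1: prey: 33+6-10=29; pred: 11+3-4=10
Step 2: prey: 29+5-8=26; pred: 10+2-4=8
Step 3: prey: 26+5-6=25; pred: 8+2-3=7
Step 4: prey: 25+5-5=25; pred: 7+1-2=6
Step 5: prey: 25+5-4=26; pred: 6+1-2=5
Step 6: prey: 26+5-3=28; pred: 5+1-2=4
Step 7: prey: 28+5-3=30; pred: 4+1-1=4
Step 8: prey: 30+6-3=33; pred: 4+1-1=4
Step 9: prey: 33+6-3=36; pred: 4+1-1=4
Step 10: prey: 36+7-4=39; pred: 4+1-1=4
Max prey = 39 at step 10

Answer: 39 10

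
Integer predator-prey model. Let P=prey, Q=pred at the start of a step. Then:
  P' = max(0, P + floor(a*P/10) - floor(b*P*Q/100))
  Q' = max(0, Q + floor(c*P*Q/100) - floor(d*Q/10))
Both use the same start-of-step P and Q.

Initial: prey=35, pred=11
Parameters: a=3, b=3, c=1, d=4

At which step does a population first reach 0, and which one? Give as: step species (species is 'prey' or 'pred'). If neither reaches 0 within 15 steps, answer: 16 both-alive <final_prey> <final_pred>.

Answer: 16 both-alive 47 10

Derivation:
Step 1: prey: 35+10-11=34; pred: 11+3-4=10
Step 2: prey: 34+10-10=34; pred: 10+3-4=9
Step 3: prey: 34+10-9=35; pred: 9+3-3=9
Step 4: prey: 35+10-9=36; pred: 9+3-3=9
Step 5: prey: 36+10-9=37; pred: 9+3-3=9
Step 6: prey: 37+11-9=39; pred: 9+3-3=9
Step 7: prey: 39+11-10=40; pred: 9+3-3=9
Step 8: prey: 40+12-10=42; pred: 9+3-3=9
Step 9: prey: 42+12-11=43; pred: 9+3-3=9
Step 10: prey: 43+12-11=44; pred: 9+3-3=9
Step 11: prey: 44+13-11=46; pred: 9+3-3=9
Step 12: prey: 46+13-12=47; pred: 9+4-3=10
Step 13: prey: 47+14-14=47; pred: 10+4-4=10
Steps 14-15: state stable at prey=47, pred=10 (no change)
No extinction within 15 steps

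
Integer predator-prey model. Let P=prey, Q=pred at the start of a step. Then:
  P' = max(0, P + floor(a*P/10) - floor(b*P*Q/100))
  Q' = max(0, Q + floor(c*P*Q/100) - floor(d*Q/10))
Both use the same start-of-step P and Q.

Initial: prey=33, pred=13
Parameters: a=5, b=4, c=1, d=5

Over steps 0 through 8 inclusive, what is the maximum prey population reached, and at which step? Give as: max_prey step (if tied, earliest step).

Answer: 102 8

Derivation:
Step 1: prey: 33+16-17=32; pred: 13+4-6=11
Step 2: prey: 32+16-14=34; pred: 11+3-5=9
Step 3: prey: 34+17-12=39; pred: 9+3-4=8
Step 4: prey: 39+19-12=46; pred: 8+3-4=7
Step 5: prey: 46+23-12=57; pred: 7+3-3=7
Step 6: prey: 57+28-15=70; pred: 7+3-3=7
Step 7: prey: 70+35-19=86; pred: 7+4-3=8
Step 8: prey: 86+43-27=102; pred: 8+6-4=10
Max prey = 102 at step 8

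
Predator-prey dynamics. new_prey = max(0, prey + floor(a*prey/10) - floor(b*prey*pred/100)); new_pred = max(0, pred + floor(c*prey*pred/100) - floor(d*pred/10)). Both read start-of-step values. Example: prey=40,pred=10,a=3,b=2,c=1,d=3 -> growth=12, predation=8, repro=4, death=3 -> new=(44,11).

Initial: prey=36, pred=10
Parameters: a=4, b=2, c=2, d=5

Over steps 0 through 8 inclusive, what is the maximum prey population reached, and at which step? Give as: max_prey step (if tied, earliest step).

Answer: 54 3

Derivation:
Step 1: prey: 36+14-7=43; pred: 10+7-5=12
Step 2: prey: 43+17-10=50; pred: 12+10-6=16
Step 3: prey: 50+20-16=54; pred: 16+16-8=24
Step 4: prey: 54+21-25=50; pred: 24+25-12=37
Step 5: prey: 50+20-37=33; pred: 37+37-18=56
Step 6: prey: 33+13-36=10; pred: 56+36-28=64
Step 7: prey: 10+4-12=2; pred: 64+12-32=44
Step 8: prey: 2+0-1=1; pred: 44+1-22=23
Max prey = 54 at step 3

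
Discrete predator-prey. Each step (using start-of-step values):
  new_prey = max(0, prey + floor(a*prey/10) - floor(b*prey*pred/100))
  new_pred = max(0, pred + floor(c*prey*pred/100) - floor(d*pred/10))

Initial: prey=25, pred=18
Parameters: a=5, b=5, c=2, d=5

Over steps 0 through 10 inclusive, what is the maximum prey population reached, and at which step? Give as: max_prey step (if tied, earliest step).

Step 1: prey: 25+12-22=15; pred: 18+9-9=18
Step 2: prey: 15+7-13=9; pred: 18+5-9=14
Step 3: prey: 9+4-6=7; pred: 14+2-7=9
Step 4: prey: 7+3-3=7; pred: 9+1-4=6
Step 5: prey: 7+3-2=8; pred: 6+0-3=3
Step 6: prey: 8+4-1=11; pred: 3+0-1=2
Step 7: prey: 11+5-1=15; pred: 2+0-1=1
Step 8: prey: 15+7-0=22; pred: 1+0-0=1
Step 9: prey: 22+11-1=32; pred: 1+0-0=1
Step 10: prey: 32+16-1=47; pred: 1+0-0=1
Max prey = 47 at step 10

Answer: 47 10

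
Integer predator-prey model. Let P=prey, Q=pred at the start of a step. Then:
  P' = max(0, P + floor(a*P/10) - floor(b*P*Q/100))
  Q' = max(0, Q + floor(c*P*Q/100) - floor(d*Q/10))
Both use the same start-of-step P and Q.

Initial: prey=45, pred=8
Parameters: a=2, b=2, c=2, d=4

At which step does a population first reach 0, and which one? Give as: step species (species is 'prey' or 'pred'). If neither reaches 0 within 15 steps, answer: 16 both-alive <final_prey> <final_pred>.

Answer: 16 both-alive 2 2

Derivation:
Step 1: prey: 45+9-7=47; pred: 8+7-3=12
Step 2: prey: 47+9-11=45; pred: 12+11-4=19
Step 3: prey: 45+9-17=37; pred: 19+17-7=29
Step 4: prey: 37+7-21=23; pred: 29+21-11=39
Step 5: prey: 23+4-17=10; pred: 39+17-15=41
Step 6: prey: 10+2-8=4; pred: 41+8-16=33
Step 7: prey: 4+0-2=2; pred: 33+2-13=22
Step 8: prey: 2+0-0=2; pred: 22+0-8=14
Step 9: prey: 2+0-0=2; pred: 14+0-5=9
Step 10: prey: 2+0-0=2; pred: 9+0-3=6
Step 11: prey: 2+0-0=2; pred: 6+0-2=4
Step 12: prey: 2+0-0=2; pred: 4+0-1=3
Step 13: prey: 2+0-0=2; pred: 3+0-1=2
Step 14: prey: 2+0-0=2; pred: 2+0-0=2
Steps 15-15: state stable at prey=2, pred=2 (no change)
No extinction within 15 steps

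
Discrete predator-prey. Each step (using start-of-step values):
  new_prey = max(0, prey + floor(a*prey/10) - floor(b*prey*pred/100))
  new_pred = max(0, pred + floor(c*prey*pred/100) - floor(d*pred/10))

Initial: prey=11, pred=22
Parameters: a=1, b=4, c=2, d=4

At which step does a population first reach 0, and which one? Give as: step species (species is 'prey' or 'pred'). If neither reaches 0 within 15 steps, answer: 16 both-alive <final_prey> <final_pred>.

Answer: 16 both-alive 1 2

Derivation:
Step 1: prey: 11+1-9=3; pred: 22+4-8=18
Step 2: prey: 3+0-2=1; pred: 18+1-7=12
Step 3: prey: 1+0-0=1; pred: 12+0-4=8
Step 4: prey: 1+0-0=1; pred: 8+0-3=5
Step 5: prey: 1+0-0=1; pred: 5+0-2=3
Step 6: prey: 1+0-0=1; pred: 3+0-1=2
Step 7: prey: 1+0-0=1; pred: 2+0-0=2
Steps 8-15: state stable at prey=1, pred=2 (no change)
No extinction within 15 steps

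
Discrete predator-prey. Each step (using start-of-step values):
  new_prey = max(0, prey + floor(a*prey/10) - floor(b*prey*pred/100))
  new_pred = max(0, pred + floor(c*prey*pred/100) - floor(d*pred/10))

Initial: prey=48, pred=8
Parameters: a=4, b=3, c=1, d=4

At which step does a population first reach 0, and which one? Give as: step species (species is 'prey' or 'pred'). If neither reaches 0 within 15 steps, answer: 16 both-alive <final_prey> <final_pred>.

Answer: 16 both-alive 15 2

Derivation:
Step 1: prey: 48+19-11=56; pred: 8+3-3=8
Step 2: prey: 56+22-13=65; pred: 8+4-3=9
Step 3: prey: 65+26-17=74; pred: 9+5-3=11
Step 4: prey: 74+29-24=79; pred: 11+8-4=15
Step 5: prey: 79+31-35=75; pred: 15+11-6=20
Step 6: prey: 75+30-45=60; pred: 20+15-8=27
Step 7: prey: 60+24-48=36; pred: 27+16-10=33
Step 8: prey: 36+14-35=15; pred: 33+11-13=31
Step 9: prey: 15+6-13=8; pred: 31+4-12=23
Step 10: prey: 8+3-5=6; pred: 23+1-9=15
Step 11: prey: 6+2-2=6; pred: 15+0-6=9
Step 12: prey: 6+2-1=7; pred: 9+0-3=6
Step 13: prey: 7+2-1=8; pred: 6+0-2=4
Step 14: prey: 8+3-0=11; pred: 4+0-1=3
Step 15: prey: 11+4-0=15; pred: 3+0-1=2
No extinction within 15 steps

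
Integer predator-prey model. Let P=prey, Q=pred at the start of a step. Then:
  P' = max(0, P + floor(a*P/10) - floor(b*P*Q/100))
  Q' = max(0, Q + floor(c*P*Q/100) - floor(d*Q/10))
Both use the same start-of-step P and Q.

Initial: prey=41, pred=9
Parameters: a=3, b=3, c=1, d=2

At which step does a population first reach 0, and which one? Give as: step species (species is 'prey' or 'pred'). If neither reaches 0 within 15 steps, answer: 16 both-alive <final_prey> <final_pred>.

Answer: 16 both-alive 5 6

Derivation:
Step 1: prey: 41+12-11=42; pred: 9+3-1=11
Step 2: prey: 42+12-13=41; pred: 11+4-2=13
Step 3: prey: 41+12-15=38; pred: 13+5-2=16
Step 4: prey: 38+11-18=31; pred: 16+6-3=19
Step 5: prey: 31+9-17=23; pred: 19+5-3=21
Step 6: prey: 23+6-14=15; pred: 21+4-4=21
Step 7: prey: 15+4-9=10; pred: 21+3-4=20
Step 8: prey: 10+3-6=7; pred: 20+2-4=18
Step 9: prey: 7+2-3=6; pred: 18+1-3=16
Step 10: prey: 6+1-2=5; pred: 16+0-3=13
Step 11: prey: 5+1-1=5; pred: 13+0-2=11
Step 12: prey: 5+1-1=5; pred: 11+0-2=9
Step 13: prey: 5+1-1=5; pred: 9+0-1=8
Step 14: prey: 5+1-1=5; pred: 8+0-1=7
Step 15: prey: 5+1-1=5; pred: 7+0-1=6
No extinction within 15 steps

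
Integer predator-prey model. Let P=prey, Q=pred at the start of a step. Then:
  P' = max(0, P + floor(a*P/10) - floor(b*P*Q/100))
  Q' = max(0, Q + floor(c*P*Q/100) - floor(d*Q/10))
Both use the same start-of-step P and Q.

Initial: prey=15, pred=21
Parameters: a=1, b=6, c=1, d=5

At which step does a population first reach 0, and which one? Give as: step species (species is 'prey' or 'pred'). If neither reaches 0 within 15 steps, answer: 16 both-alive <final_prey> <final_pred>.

Answer: 1 prey

Derivation:
Step 1: prey: 15+1-18=0; pred: 21+3-10=14
First extinction: prey at step 1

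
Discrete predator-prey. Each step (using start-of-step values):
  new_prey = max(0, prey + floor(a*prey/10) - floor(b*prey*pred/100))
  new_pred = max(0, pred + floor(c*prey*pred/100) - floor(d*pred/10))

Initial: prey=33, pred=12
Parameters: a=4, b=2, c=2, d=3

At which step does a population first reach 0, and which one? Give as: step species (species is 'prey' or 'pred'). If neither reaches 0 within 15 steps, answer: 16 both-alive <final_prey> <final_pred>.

Answer: 7 prey

Derivation:
Step 1: prey: 33+13-7=39; pred: 12+7-3=16
Step 2: prey: 39+15-12=42; pred: 16+12-4=24
Step 3: prey: 42+16-20=38; pred: 24+20-7=37
Step 4: prey: 38+15-28=25; pred: 37+28-11=54
Step 5: prey: 25+10-27=8; pred: 54+27-16=65
Step 6: prey: 8+3-10=1; pred: 65+10-19=56
Step 7: prey: 1+0-1=0; pred: 56+1-16=41
First extinction: prey at step 7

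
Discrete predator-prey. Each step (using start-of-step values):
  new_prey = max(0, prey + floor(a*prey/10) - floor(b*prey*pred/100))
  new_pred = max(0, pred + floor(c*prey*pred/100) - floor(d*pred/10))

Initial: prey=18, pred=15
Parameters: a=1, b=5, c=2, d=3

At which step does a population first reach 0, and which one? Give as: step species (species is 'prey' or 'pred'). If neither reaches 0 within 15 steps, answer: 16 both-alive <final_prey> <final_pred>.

Step 1: prey: 18+1-13=6; pred: 15+5-4=16
Step 2: prey: 6+0-4=2; pred: 16+1-4=13
Step 3: prey: 2+0-1=1; pred: 13+0-3=10
Step 4: prey: 1+0-0=1; pred: 10+0-3=7
Step 5: prey: 1+0-0=1; pred: 7+0-2=5
Step 6: prey: 1+0-0=1; pred: 5+0-1=4
Step 7: prey: 1+0-0=1; pred: 4+0-1=3
Step 8: prey: 1+0-0=1; pred: 3+0-0=3
Steps 9-15: state stable at prey=1, pred=3 (no change)
No extinction within 15 steps

Answer: 16 both-alive 1 3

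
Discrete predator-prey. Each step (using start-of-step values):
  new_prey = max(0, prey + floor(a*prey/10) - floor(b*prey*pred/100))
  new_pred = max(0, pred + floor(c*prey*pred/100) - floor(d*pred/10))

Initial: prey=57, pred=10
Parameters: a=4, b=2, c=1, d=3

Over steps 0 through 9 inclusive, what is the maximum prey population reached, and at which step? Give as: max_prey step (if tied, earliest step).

Step 1: prey: 57+22-11=68; pred: 10+5-3=12
Step 2: prey: 68+27-16=79; pred: 12+8-3=17
Step 3: prey: 79+31-26=84; pred: 17+13-5=25
Step 4: prey: 84+33-42=75; pred: 25+21-7=39
Step 5: prey: 75+30-58=47; pred: 39+29-11=57
Step 6: prey: 47+18-53=12; pred: 57+26-17=66
Step 7: prey: 12+4-15=1; pred: 66+7-19=54
Step 8: prey: 1+0-1=0; pred: 54+0-16=38
Step 9: prey: 0+0-0=0; pred: 38+0-11=27
Max prey = 84 at step 3

Answer: 84 3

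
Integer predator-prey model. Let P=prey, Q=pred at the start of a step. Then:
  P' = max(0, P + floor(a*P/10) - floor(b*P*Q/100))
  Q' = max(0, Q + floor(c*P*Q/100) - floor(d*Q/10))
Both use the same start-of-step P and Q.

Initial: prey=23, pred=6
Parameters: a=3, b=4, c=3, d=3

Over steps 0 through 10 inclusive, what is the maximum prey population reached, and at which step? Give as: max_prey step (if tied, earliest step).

Step 1: prey: 23+6-5=24; pred: 6+4-1=9
Step 2: prey: 24+7-8=23; pred: 9+6-2=13
Step 3: prey: 23+6-11=18; pred: 13+8-3=18
Step 4: prey: 18+5-12=11; pred: 18+9-5=22
Step 5: prey: 11+3-9=5; pred: 22+7-6=23
Step 6: prey: 5+1-4=2; pred: 23+3-6=20
Step 7: prey: 2+0-1=1; pred: 20+1-6=15
Step 8: prey: 1+0-0=1; pred: 15+0-4=11
Step 9: prey: 1+0-0=1; pred: 11+0-3=8
Step 10: prey: 1+0-0=1; pred: 8+0-2=6
Max prey = 24 at step 1

Answer: 24 1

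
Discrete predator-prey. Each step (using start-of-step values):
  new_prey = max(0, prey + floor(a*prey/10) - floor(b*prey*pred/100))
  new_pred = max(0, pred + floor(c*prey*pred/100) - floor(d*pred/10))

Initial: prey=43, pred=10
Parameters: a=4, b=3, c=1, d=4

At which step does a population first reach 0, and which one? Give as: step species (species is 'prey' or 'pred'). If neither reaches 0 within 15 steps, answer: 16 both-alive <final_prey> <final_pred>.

Step 1: prey: 43+17-12=48; pred: 10+4-4=10
Step 2: prey: 48+19-14=53; pred: 10+4-4=10
Step 3: prey: 53+21-15=59; pred: 10+5-4=11
Step 4: prey: 59+23-19=63; pred: 11+6-4=13
Step 5: prey: 63+25-24=64; pred: 13+8-5=16
Step 6: prey: 64+25-30=59; pred: 16+10-6=20
Step 7: prey: 59+23-35=47; pred: 20+11-8=23
Step 8: prey: 47+18-32=33; pred: 23+10-9=24
Step 9: prey: 33+13-23=23; pred: 24+7-9=22
Step 10: prey: 23+9-15=17; pred: 22+5-8=19
Step 11: prey: 17+6-9=14; pred: 19+3-7=15
Step 12: prey: 14+5-6=13; pred: 15+2-6=11
Step 13: prey: 13+5-4=14; pred: 11+1-4=8
Step 14: prey: 14+5-3=16; pred: 8+1-3=6
Step 15: prey: 16+6-2=20; pred: 6+0-2=4
No extinction within 15 steps

Answer: 16 both-alive 20 4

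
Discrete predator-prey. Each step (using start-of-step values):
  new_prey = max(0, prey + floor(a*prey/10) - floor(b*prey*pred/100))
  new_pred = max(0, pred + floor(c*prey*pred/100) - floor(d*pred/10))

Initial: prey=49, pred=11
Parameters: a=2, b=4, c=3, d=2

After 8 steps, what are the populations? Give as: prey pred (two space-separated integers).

Answer: 0 16

Derivation:
Step 1: prey: 49+9-21=37; pred: 11+16-2=25
Step 2: prey: 37+7-37=7; pred: 25+27-5=47
Step 3: prey: 7+1-13=0; pred: 47+9-9=47
Step 4: prey: 0+0-0=0; pred: 47+0-9=38
Step 5: prey: 0+0-0=0; pred: 38+0-7=31
Step 6: prey: 0+0-0=0; pred: 31+0-6=25
Step 7: prey: 0+0-0=0; pred: 25+0-5=20
Step 8: prey: 0+0-0=0; pred: 20+0-4=16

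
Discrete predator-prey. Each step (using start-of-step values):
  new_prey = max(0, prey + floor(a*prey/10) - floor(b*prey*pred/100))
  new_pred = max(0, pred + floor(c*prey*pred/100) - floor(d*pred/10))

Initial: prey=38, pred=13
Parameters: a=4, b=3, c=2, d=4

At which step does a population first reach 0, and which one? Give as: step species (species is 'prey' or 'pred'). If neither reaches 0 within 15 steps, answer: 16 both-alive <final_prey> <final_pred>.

Answer: 16 both-alive 22 2

Derivation:
Step 1: prey: 38+15-14=39; pred: 13+9-5=17
Step 2: prey: 39+15-19=35; pred: 17+13-6=24
Step 3: prey: 35+14-25=24; pred: 24+16-9=31
Step 4: prey: 24+9-22=11; pred: 31+14-12=33
Step 5: prey: 11+4-10=5; pred: 33+7-13=27
Step 6: prey: 5+2-4=3; pred: 27+2-10=19
Step 7: prey: 3+1-1=3; pred: 19+1-7=13
Step 8: prey: 3+1-1=3; pred: 13+0-5=8
Step 9: prey: 3+1-0=4; pred: 8+0-3=5
Step 10: prey: 4+1-0=5; pred: 5+0-2=3
Step 11: prey: 5+2-0=7; pred: 3+0-1=2
Step 12: prey: 7+2-0=9; pred: 2+0-0=2
Step 13: prey: 9+3-0=12; pred: 2+0-0=2
Step 14: prey: 12+4-0=16; pred: 2+0-0=2
Step 15: prey: 16+6-0=22; pred: 2+0-0=2
No extinction within 15 steps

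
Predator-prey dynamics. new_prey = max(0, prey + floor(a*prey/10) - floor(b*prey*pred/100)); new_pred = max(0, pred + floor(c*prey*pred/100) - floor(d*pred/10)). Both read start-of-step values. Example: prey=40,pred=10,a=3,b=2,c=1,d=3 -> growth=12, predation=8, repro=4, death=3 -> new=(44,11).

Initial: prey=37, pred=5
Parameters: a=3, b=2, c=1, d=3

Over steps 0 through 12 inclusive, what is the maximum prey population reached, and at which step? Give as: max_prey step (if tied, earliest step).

Answer: 78 5

Derivation:
Step 1: prey: 37+11-3=45; pred: 5+1-1=5
Step 2: prey: 45+13-4=54; pred: 5+2-1=6
Step 3: prey: 54+16-6=64; pred: 6+3-1=8
Step 4: prey: 64+19-10=73; pred: 8+5-2=11
Step 5: prey: 73+21-16=78; pred: 11+8-3=16
Step 6: prey: 78+23-24=77; pred: 16+12-4=24
Step 7: prey: 77+23-36=64; pred: 24+18-7=35
Step 8: prey: 64+19-44=39; pred: 35+22-10=47
Step 9: prey: 39+11-36=14; pred: 47+18-14=51
Step 10: prey: 14+4-14=4; pred: 51+7-15=43
Step 11: prey: 4+1-3=2; pred: 43+1-12=32
Step 12: prey: 2+0-1=1; pred: 32+0-9=23
Max prey = 78 at step 5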